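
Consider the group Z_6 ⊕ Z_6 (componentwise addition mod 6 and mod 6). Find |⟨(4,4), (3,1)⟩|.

|⟨(4,4)⟩| = 3 and |⟨(3,1)⟩| = 6, so |H| is a multiple of lcm(3, 6) = 6 and divides |G| = 36.
Closing under the operation: H = {(0,0), (0,2), (0,4), (1,1), (1,3), (1,5), (2,0), (2,2), (2,4), (3,1), (3,3), (3,5), (4,0), (4,2), (4,4), (5,1), (5,3), (5,5)}, so |H| = 18.

18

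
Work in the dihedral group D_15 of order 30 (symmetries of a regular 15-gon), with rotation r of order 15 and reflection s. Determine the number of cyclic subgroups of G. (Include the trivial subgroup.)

19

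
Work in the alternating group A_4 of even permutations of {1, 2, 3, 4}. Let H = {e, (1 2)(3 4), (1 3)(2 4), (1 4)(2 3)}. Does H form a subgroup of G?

|H| = 4 divides |G| = 12, consistent with Lagrange.
H contains the identity, every element's inverse is in H, and H is closed under ∘: it is a subgroup.

Yes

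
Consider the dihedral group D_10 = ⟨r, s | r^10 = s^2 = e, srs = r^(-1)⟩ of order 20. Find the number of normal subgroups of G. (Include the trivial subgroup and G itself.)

G has 22 subgroups. Checking conjugation-invariance by order — order 1: 1/1 normal; order 2: 1/11 normal; order 4: 0/5 normal; order 5: 1/1 normal; order 10: 3/3 normal; order 20: 1/1 normal.
Total normal subgroups: 7.

7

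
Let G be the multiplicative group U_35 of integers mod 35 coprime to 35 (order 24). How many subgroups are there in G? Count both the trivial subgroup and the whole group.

16

|G| = 24, so by Lagrange every subgroup order divides 24. Divisors: 1, 2, 3, 4, 6, 8, 12, 24.
Subgroups by order — order 1: 1; order 2: 3; order 3: 1; order 4: 3; order 6: 3; order 8: 1; order 12: 3; order 24: 1.
Total: 1 + 3 + 1 + 3 + 3 + 1 + 3 + 1 = 16.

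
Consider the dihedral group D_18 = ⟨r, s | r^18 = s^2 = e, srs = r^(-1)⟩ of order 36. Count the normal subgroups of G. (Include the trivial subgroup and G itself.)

G has 45 subgroups. Checking conjugation-invariance by order — order 1: 1/1 normal; order 2: 1/19 normal; order 3: 1/1 normal; order 4: 0/9 normal; order 6: 1/7 normal; order 9: 1/1 normal; order 12: 0/3 normal; order 18: 3/3 normal; order 36: 1/1 normal.
Total normal subgroups: 9.

9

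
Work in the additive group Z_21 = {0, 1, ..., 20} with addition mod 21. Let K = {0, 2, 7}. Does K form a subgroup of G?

No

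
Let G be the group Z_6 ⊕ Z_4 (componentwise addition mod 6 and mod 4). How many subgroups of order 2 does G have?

3

|G| = 24 and 2 | 24, so subgroups of order 2 are possible by Lagrange.
The subgroups of order 2 are: {(0,0), (0,2)}; {(0,0), (3,0)}; {(0,0), (3,2)}.
So G has 3 subgroups of order 2.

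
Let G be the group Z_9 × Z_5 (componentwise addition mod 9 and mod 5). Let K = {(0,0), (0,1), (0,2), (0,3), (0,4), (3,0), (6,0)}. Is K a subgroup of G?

|K| = 7 does not divide |G| = 45, so by Lagrange K is not a subgroup.

No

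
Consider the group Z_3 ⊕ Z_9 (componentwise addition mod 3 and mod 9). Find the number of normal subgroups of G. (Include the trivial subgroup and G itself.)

10

G is abelian, so every subgroup is normal.
G has 10 subgroups in total, hence 10 normal subgroups.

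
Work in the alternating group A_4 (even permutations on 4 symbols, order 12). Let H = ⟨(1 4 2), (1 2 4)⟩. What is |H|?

3

|⟨(1 4 2)⟩| = 3 and |⟨(1 2 4)⟩| = 3, so |H| is a multiple of lcm(3, 3) = 3 and divides |G| = 12.
Closing under the operation: H = {e, (1 2 4), (1 4 2)}, so |H| = 3.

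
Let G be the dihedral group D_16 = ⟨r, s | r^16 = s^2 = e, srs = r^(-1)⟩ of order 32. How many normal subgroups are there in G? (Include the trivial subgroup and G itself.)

8

G has 36 subgroups. Checking conjugation-invariance by order — order 1: 1/1 normal; order 2: 1/17 normal; order 4: 1/9 normal; order 8: 1/5 normal; order 16: 3/3 normal; order 32: 1/1 normal.
Total normal subgroups: 8.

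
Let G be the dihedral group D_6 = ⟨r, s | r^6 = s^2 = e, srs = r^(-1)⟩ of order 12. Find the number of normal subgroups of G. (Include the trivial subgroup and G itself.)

G has 16 subgroups. Checking conjugation-invariance by order — order 1: 1/1 normal; order 2: 1/7 normal; order 3: 1/1 normal; order 4: 0/3 normal; order 6: 3/3 normal; order 12: 1/1 normal.
Total normal subgroups: 7.

7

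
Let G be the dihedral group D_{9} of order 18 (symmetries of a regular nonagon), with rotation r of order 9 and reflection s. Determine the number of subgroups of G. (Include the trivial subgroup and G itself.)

16

|G| = 18, so by Lagrange every subgroup order divides 18. Divisors: 1, 2, 3, 6, 9, 18.
Subgroups by order — order 1: 1; order 2: 9; order 3: 1; order 6: 3; order 9: 1; order 18: 1.
Total: 1 + 9 + 1 + 3 + 1 + 1 = 16.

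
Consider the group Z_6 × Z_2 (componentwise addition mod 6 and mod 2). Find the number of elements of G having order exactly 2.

An element (a,b) has order lcm(ord(a), ord(b)); count pairs with lcm equal to 2.
Enumerating gives 3 such elements.

3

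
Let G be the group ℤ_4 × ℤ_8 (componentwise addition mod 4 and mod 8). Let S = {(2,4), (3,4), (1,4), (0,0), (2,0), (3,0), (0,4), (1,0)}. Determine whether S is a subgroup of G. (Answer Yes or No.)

Yes

|S| = 8 divides |G| = 32, consistent with Lagrange.
S contains the identity, every element's inverse is in S, and S is closed under +: it is a subgroup.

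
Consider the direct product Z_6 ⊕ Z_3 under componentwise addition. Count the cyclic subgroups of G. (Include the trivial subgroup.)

10

Each element a generates a cyclic subgroup ⟨a⟩; distinct elements may generate the same one (a cyclic group of order d has φ(d) generators).
Cyclic subgroups by order — order 1: 1; order 2: 1; order 3: 4; order 6: 4.
Total: 10.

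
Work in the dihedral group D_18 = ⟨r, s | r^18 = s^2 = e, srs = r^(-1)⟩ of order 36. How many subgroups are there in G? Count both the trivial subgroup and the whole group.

45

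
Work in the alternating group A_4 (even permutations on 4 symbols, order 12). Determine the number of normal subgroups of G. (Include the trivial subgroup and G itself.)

3

G has 10 subgroups. Checking conjugation-invariance by order — order 1: 1/1 normal; order 2: 0/3 normal; order 3: 0/4 normal; order 4: 1/1 normal; order 12: 1/1 normal.
Total normal subgroups: 3.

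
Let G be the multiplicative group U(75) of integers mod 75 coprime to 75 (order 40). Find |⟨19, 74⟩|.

|⟨19⟩| = 10 and |⟨74⟩| = 2, so |H| is a multiple of lcm(10, 2) = 10 and divides |G| = 40.
Closing under the operation: H = {1, 4, 11, 14, 16, 19, 26, 29, 31, 34, 41, 44, 46, 49, 56, 59, 61, 64, 71, 74}, so |H| = 20.

20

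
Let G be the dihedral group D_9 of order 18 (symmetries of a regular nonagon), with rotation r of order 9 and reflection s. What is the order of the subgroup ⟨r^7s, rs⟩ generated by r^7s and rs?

6

|⟨r^7s⟩| = 2 and |⟨rs⟩| = 2, so |H| is a multiple of lcm(2, 2) = 2 and divides |G| = 18.
Closing under the operation: H = {e, r^3, r^6, rs, r^4s, r^7s}, so |H| = 6.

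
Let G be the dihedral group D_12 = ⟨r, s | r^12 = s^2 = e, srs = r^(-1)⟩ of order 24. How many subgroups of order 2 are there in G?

13

|G| = 24 and 2 | 24, so subgroups of order 2 are possible by Lagrange.
The subgroups of order 2 are: {e, r^10s}; {e, r^11s}; {e, r^2s}; {e, r^3s}; … (13 in all).
So G has 13 subgroups of order 2.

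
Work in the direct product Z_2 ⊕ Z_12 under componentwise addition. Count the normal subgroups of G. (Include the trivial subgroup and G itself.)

G is abelian, so every subgroup is normal.
G has 16 subgroups in total, hence 16 normal subgroups.

16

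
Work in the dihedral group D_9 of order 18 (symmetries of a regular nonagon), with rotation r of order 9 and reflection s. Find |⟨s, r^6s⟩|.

6

|⟨s⟩| = 2 and |⟨r^6s⟩| = 2, so |H| is a multiple of lcm(2, 2) = 2 and divides |G| = 18.
Closing under the operation: H = {e, r^3, r^6, s, r^3s, r^6s}, so |H| = 6.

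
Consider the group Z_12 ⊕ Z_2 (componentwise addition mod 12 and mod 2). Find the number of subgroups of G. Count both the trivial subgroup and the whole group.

16

|G| = 24, so by Lagrange every subgroup order divides 24. Divisors: 1, 2, 3, 4, 6, 8, 12, 24.
Subgroups by order — order 1: 1; order 2: 3; order 3: 1; order 4: 3; order 6: 3; order 8: 1; order 12: 3; order 24: 1.
Total: 1 + 3 + 1 + 3 + 3 + 1 + 3 + 1 = 16.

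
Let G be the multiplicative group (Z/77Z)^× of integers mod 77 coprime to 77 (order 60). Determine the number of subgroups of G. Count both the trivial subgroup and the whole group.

|G| = 60, so by Lagrange every subgroup order divides 60. Divisors: 1, 2, 3, 4, 5, 6, 10, 12, 15, 20, 30, 60.
Subgroups by order — order 1: 1; order 2: 3; order 3: 1; order 4: 1; order 5: 1; order 6: 3; order 10: 3; order 12: 1; order 15: 1; order 20: 1; order 30: 3; order 60: 1.
Total: 1 + 3 + 1 + 1 + 1 + 3 + 3 + 1 + 1 + 1 + 3 + 1 = 20.

20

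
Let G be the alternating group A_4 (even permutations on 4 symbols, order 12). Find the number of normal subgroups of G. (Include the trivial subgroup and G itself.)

G has 10 subgroups. Checking conjugation-invariance by order — order 1: 1/1 normal; order 2: 0/3 normal; order 3: 0/4 normal; order 4: 1/1 normal; order 12: 1/1 normal.
Total normal subgroups: 3.

3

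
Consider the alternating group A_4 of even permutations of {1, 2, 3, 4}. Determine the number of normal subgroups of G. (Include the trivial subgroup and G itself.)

3

G has 10 subgroups. Checking conjugation-invariance by order — order 1: 1/1 normal; order 2: 0/3 normal; order 3: 0/4 normal; order 4: 1/1 normal; order 12: 1/1 normal.
Total normal subgroups: 3.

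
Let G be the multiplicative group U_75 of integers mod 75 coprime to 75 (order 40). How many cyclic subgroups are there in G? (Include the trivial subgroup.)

12

Group the elements of G by the cyclic subgroup they generate; each cyclic subgroup of order d accounts for φ(d) elements.
Cyclic subgroups by order — order 1: 1; order 2: 3; order 4: 2; order 5: 1; order 10: 3; order 20: 2.
Total: 12.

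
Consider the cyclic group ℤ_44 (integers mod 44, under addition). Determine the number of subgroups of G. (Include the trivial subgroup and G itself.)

Subgroups of the cyclic group ℤ_44 correspond bijectively to divisors of 44.
Divisors of 44: 1, 2, 4, 11, 22, 44.
So ℤ_44 has 6 subgroups.

6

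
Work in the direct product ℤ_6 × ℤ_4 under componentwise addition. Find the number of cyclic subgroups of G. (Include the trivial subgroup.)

12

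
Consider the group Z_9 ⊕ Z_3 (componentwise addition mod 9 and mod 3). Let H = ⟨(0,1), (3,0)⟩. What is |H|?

|⟨(0,1)⟩| = 3 and |⟨(3,0)⟩| = 3, so |H| is a multiple of lcm(3, 3) = 3 and divides |G| = 27.
Closing under the operation: H = {(0,0), (0,1), (0,2), (3,0), (3,1), (3,2), (6,0), (6,1), (6,2)}, so |H| = 9.

9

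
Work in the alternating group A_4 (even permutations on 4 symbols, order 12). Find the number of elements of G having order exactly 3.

The elements of order 3 are: (2 3 4), (2 4 3), (1 2 3), (1 2 4), (1 3 2), (1 3 4), (1 4 2), (1 4 3).
That's 8.

8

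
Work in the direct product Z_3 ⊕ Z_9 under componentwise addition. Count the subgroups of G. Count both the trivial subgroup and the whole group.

|G| = 27, so by Lagrange every subgroup order divides 27. Divisors: 1, 3, 9, 27.
Subgroups by order — order 1: 1; order 3: 4; order 9: 4; order 27: 1.
Total: 1 + 4 + 4 + 1 = 10.

10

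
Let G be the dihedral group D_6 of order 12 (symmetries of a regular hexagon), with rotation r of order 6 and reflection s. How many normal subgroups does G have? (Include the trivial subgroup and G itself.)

7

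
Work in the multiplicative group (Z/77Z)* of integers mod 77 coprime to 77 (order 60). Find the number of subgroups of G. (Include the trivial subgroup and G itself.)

20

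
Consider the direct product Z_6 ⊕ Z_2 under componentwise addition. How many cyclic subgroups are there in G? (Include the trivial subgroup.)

Group the elements of G by the cyclic subgroup they generate; each cyclic subgroup of order d accounts for φ(d) elements.
Cyclic subgroups by order — order 1: 1; order 2: 3; order 3: 1; order 6: 3.
Total: 8.

8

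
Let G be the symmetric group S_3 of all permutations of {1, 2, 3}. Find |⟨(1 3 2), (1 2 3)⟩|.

|⟨(1 3 2)⟩| = 3 and |⟨(1 2 3)⟩| = 3, so |H| is a multiple of lcm(3, 3) = 3 and divides |G| = 6.
Closing under the operation: H = {e, (1 2 3), (1 3 2)}, so |H| = 3.

3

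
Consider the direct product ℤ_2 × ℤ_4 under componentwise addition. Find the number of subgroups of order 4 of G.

3

|G| = 8 and 4 | 8, so subgroups of order 4 are possible by Lagrange.
The subgroups of order 4 are: {(0,0), (0,1), (0,2), (0,3)}; {(0,0), (0,2), (1,0), (1,2)}; {(0,0), (0,2), (1,1), (1,3)}.
So G has 3 subgroups of order 4.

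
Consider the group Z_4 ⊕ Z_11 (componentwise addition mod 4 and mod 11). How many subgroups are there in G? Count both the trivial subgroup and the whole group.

|G| = 44, so by Lagrange every subgroup order divides 44. Divisors: 1, 2, 4, 11, 22, 44.
Subgroups by order — order 1: 1; order 2: 1; order 4: 1; order 11: 1; order 22: 1; order 44: 1.
Total: 1 + 1 + 1 + 1 + 1 + 1 = 6.

6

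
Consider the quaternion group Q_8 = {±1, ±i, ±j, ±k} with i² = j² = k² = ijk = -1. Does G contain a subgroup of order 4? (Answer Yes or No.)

Yes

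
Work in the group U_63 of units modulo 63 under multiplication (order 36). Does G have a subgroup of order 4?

4 | 36. A subgroup of order 4 is {1, 8, 55, 62}.

Yes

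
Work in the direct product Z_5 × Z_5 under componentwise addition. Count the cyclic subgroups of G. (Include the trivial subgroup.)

7

Group the elements of G by the cyclic subgroup they generate; each cyclic subgroup of order d accounts for φ(d) elements.
Cyclic subgroups by order — order 1: 1; order 5: 6.
Total: 7.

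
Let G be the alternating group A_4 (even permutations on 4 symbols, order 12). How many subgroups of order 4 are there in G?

1

|G| = 12 and 4 | 12, so subgroups of order 4 are possible by Lagrange.
The subgroups of order 4 are: {e, (1 2)(3 4), (1 3)(2 4), (1 4)(2 3)}.
So G has 1 subgroup of order 4.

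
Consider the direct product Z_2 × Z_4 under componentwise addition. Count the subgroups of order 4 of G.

3

|G| = 8 and 4 | 8, so subgroups of order 4 are possible by Lagrange.
The subgroups of order 4 are: {(0,0), (0,1), (0,2), (0,3)}; {(0,0), (0,2), (1,0), (1,2)}; {(0,0), (0,2), (1,1), (1,3)}.
So G has 3 subgroups of order 4.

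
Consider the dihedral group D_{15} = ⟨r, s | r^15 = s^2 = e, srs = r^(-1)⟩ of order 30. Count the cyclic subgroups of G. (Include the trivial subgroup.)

A cyclic subgroup of order d is generated by each of its φ(d) elements of order d, so the cyclic subgroups of order d number (#elements of order d)/φ(d).
Cyclic subgroups by order — order 1: 1; order 2: 15; order 3: 1; order 5: 1; order 15: 1.
Total: 19.

19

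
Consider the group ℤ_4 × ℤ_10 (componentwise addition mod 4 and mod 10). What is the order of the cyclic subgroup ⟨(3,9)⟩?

20

The order of (3,9) in Z_4 × Z_10 is lcm(ord(3) in Z_4, ord(9) in Z_10).
ord(3) = 4 and ord(9) = 10, so |⟨(3,9)⟩| = lcm(4, 10) = 20.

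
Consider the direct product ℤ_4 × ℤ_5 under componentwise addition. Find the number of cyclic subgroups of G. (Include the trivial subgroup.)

A cyclic subgroup of order d is generated by each of its φ(d) elements of order d, so the cyclic subgroups of order d number (#elements of order d)/φ(d).
Cyclic subgroups by order — order 1: 1; order 2: 1; order 4: 1; order 5: 1; order 10: 1; order 20: 1.
Total: 6.

6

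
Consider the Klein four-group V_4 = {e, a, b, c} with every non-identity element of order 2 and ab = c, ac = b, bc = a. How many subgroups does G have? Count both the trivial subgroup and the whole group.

5

|G| = 4, so by Lagrange every subgroup order divides 4. Divisors: 1, 2, 4.
Subgroups by order — order 1: 1; order 2: 3; order 4: 1.
Total: 1 + 3 + 1 = 5.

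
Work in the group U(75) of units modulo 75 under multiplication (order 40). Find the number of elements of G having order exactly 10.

12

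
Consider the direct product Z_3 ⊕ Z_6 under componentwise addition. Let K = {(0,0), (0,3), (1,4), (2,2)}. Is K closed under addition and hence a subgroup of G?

No

|K| = 4 does not divide |G| = 18, so by Lagrange K is not a subgroup.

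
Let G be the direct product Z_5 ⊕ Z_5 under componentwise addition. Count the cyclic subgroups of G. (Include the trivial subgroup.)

Group the elements of G by the cyclic subgroup they generate; each cyclic subgroup of order d accounts for φ(d) elements.
Cyclic subgroups by order — order 1: 1; order 5: 6.
Total: 7.

7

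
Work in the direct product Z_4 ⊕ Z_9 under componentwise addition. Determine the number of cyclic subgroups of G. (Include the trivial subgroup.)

9

Each element a generates a cyclic subgroup ⟨a⟩; distinct elements may generate the same one (a cyclic group of order d has φ(d) generators).
Cyclic subgroups by order — order 1: 1; order 2: 1; order 3: 1; order 4: 1; order 6: 1; order 9: 1; order 12: 1; order 18: 1; order 36: 1.
Total: 9.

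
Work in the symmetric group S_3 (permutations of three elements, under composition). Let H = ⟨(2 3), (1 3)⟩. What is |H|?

|⟨(2 3)⟩| = 2 and |⟨(1 3)⟩| = 2, so |H| is a multiple of lcm(2, 2) = 2 and divides |G| = 6.
Closing {(2 3), (1 3)} under the group operation gives all of G, so |H| = 6.

6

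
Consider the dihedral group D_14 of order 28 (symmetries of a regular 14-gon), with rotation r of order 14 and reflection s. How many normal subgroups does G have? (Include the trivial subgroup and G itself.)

7

G has 28 subgroups. Checking conjugation-invariance by order — order 1: 1/1 normal; order 2: 1/15 normal; order 4: 0/7 normal; order 7: 1/1 normal; order 14: 3/3 normal; order 28: 1/1 normal.
Total normal subgroups: 7.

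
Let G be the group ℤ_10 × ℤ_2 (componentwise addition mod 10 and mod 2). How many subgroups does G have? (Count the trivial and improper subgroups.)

10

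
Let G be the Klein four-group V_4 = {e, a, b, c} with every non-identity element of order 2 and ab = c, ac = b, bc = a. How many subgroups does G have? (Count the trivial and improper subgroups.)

5

|G| = 4, so by Lagrange every subgroup order divides 4. Divisors: 1, 2, 4.
Subgroups by order — order 1: 1; order 2: 3; order 4: 1.
Total: 1 + 3 + 1 = 5.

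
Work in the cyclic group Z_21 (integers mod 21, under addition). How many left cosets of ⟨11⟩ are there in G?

1

|⟨11⟩| = 21 and |G| = 21.
By Lagrange, [G : H] = |G|/|H| = 21/21 = 1.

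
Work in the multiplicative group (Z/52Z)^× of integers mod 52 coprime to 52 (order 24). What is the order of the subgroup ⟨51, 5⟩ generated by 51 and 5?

|⟨51⟩| = 2 and |⟨5⟩| = 4, so |H| is a multiple of lcm(2, 4) = 4 and divides |G| = 24.
Closing under the operation: H = {1, 5, 21, 25, 27, 31, 47, 51}, so |H| = 8.

8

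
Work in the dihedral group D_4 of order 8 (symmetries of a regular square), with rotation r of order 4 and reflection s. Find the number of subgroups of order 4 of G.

3

|G| = 8 and 4 | 8, so subgroups of order 4 are possible by Lagrange.
The subgroups of order 4 are: {e, r, r^2, r^3}; {e, r^2, s, r^2s}; {e, r^2, rs, r^3s}.
So G has 3 subgroups of order 4.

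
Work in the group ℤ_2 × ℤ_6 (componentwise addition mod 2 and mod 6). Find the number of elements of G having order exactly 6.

6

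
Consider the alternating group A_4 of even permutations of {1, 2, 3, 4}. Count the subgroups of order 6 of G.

|G| = 12 and 6 | 12, so subgroups of order 6 are possible by Lagrange.
Checking all subgroups of G, none has order 6.
So G has 0 subgroups of order 6.

0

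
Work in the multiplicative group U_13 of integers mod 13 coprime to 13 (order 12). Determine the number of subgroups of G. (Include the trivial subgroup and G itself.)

|G| = 12, so by Lagrange every subgroup order divides 12. Divisors: 1, 2, 3, 4, 6, 12.
Subgroups by order — order 1: 1; order 2: 1; order 3: 1; order 4: 1; order 6: 1; order 12: 1.
Total: 1 + 1 + 1 + 1 + 1 + 1 = 6.

6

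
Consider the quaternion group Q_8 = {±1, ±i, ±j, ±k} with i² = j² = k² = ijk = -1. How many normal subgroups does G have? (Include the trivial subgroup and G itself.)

6

G has 6 subgroups. Checking conjugation-invariance by order — order 1: 1/1 normal; order 2: 1/1 normal; order 4: 3/3 normal; order 8: 1/1 normal.
Total normal subgroups: 6.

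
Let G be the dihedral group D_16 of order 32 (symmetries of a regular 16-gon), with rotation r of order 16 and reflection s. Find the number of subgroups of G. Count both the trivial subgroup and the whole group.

|G| = 32, so by Lagrange every subgroup order divides 32. Divisors: 1, 2, 4, 8, 16, 32.
Subgroups by order — order 1: 1; order 2: 17; order 4: 9; order 8: 5; order 16: 3; order 32: 1.
Total: 1 + 17 + 9 + 5 + 3 + 1 = 36.

36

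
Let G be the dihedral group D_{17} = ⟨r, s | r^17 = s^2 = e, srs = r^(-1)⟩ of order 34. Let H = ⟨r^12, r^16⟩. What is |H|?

|⟨r^12⟩| = 17 and |⟨r^16⟩| = 17, so |H| is a multiple of lcm(17, 17) = 17 and divides |G| = 34.
Closing under the operation: H = {e, r, r^2, r^3, r^4, r^5, r^6, r^7, r^8, r^9, r^10, r^11, r^12, r^13, r^14, r^15, r^16}, so |H| = 17.

17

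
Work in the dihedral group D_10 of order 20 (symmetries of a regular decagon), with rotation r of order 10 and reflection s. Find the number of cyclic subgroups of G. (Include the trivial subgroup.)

Group the elements of G by the cyclic subgroup they generate; each cyclic subgroup of order d accounts for φ(d) elements.
Cyclic subgroups by order — order 1: 1; order 2: 11; order 5: 1; order 10: 1.
Total: 14.

14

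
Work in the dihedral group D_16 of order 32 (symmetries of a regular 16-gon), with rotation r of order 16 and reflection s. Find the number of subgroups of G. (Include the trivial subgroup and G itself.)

|G| = 32, so by Lagrange every subgroup order divides 32. Divisors: 1, 2, 4, 8, 16, 32.
Subgroups by order — order 1: 1; order 2: 17; order 4: 9; order 8: 5; order 16: 3; order 32: 1.
Total: 1 + 17 + 9 + 5 + 3 + 1 = 36.

36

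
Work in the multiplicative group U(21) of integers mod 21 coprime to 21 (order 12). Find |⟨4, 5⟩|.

6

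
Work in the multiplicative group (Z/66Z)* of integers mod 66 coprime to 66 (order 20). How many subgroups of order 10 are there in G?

3

|G| = 20 and 10 | 20, so subgroups of order 10 are possible by Lagrange.
The subgroups of order 10 are: {1, 7, 13, 19, 25, 31, 37, 43, 49, 61}; {1, 17, 25, 29, 31, 35, 37, 41, 49, 65}; {1, 5, 23, 25, 31, 37, 47, 49, 53, 59}.
So G has 3 subgroups of order 10.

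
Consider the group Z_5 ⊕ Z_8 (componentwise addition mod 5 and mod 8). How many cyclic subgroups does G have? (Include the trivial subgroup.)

8

Each element a generates a cyclic subgroup ⟨a⟩; distinct elements may generate the same one (a cyclic group of order d has φ(d) generators).
Cyclic subgroups by order — order 1: 1; order 2: 1; order 4: 1; order 5: 1; order 8: 1; order 10: 1; order 20: 1; order 40: 1.
Total: 8.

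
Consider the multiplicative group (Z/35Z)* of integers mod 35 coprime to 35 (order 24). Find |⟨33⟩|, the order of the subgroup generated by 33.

12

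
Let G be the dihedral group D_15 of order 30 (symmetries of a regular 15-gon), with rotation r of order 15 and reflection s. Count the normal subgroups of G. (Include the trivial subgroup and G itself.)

5

G has 28 subgroups. Checking conjugation-invariance by order — order 1: 1/1 normal; order 2: 0/15 normal; order 3: 1/1 normal; order 5: 1/1 normal; order 6: 0/5 normal; order 10: 0/3 normal; order 15: 1/1 normal; order 30: 1/1 normal.
Total normal subgroups: 5.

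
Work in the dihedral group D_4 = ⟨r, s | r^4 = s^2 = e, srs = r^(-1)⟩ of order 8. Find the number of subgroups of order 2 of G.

|G| = 8 and 2 | 8, so subgroups of order 2 are possible by Lagrange.
The subgroups of order 2 are: {e, r^2}; {e, r^2s}; {e, r^3s}; {e, rs}; … (5 in all).
So G has 5 subgroups of order 2.

5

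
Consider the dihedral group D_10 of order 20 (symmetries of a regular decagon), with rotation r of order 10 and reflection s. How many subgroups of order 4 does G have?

5

|G| = 20 and 4 | 20, so subgroups of order 4 are possible by Lagrange.
The subgroups of order 4 are: {e, r^5, r^2s, r^7s}; {e, r^5, r^3s, r^8s}; {e, r^5, r^4s, r^9s}; {e, r^5, s, r^5s}; … (5 in all).
So G has 5 subgroups of order 4.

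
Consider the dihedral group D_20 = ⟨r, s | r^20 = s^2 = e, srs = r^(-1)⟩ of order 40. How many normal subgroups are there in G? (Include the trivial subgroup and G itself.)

G has 48 subgroups. Checking conjugation-invariance by order — order 1: 1/1 normal; order 2: 1/21 normal; order 4: 1/11 normal; order 5: 1/1 normal; order 8: 0/5 normal; order 10: 1/5 normal; order 20: 3/3 normal; order 40: 1/1 normal.
Total normal subgroups: 9.

9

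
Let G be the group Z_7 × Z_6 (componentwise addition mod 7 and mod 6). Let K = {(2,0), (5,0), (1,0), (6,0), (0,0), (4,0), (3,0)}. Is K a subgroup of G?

Yes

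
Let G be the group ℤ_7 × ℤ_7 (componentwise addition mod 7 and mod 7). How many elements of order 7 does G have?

48

An element (a,b) has order lcm(ord(a), ord(b)); count pairs with lcm equal to 7.
Enumerating gives 48 such elements.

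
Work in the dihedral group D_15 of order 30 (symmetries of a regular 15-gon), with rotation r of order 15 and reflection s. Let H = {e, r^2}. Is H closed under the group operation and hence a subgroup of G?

r^2 ∈ H but its inverse r^13 ∉ H, so H is not a subgroup.

No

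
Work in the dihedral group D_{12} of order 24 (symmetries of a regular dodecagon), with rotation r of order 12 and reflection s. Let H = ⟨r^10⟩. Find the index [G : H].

4

|⟨r^10⟩| = 6 and |G| = 24.
By Lagrange, [G : H] = |G|/|H| = 24/6 = 4.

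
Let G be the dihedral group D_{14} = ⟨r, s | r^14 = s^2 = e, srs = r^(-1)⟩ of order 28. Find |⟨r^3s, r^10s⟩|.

|⟨r^3s⟩| = 2 and |⟨r^10s⟩| = 2, so |H| is a multiple of lcm(2, 2) = 2 and divides |G| = 28.
Closing under the operation: H = {e, r^7, r^3s, r^10s}, so |H| = 4.

4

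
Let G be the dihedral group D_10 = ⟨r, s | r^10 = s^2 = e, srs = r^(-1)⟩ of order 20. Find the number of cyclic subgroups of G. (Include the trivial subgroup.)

A cyclic subgroup of order d is generated by each of its φ(d) elements of order d, so the cyclic subgroups of order d number (#elements of order d)/φ(d).
Cyclic subgroups by order — order 1: 1; order 2: 11; order 5: 1; order 10: 1.
Total: 14.

14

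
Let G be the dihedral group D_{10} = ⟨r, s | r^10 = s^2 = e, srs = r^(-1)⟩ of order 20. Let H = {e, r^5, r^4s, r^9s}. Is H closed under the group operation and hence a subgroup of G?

|H| = 4 divides |G| = 20, consistent with Lagrange.
H contains the identity, every element's inverse is in H, and H is closed under ·: it is a subgroup.

Yes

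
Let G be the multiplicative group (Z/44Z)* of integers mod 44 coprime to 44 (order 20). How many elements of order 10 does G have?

12

Enumerating element orders in G gives 12 elements of order 10.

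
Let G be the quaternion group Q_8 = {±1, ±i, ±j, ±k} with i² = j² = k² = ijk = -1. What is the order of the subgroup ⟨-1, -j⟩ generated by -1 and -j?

|⟨-1⟩| = 2 and |⟨-j⟩| = 4, so |H| is a multiple of lcm(2, 4) = 4 and divides |G| = 8.
Closing under the operation: H = {1, -1, j, -j}, so |H| = 4.

4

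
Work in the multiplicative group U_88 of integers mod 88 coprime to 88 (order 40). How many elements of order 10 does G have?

28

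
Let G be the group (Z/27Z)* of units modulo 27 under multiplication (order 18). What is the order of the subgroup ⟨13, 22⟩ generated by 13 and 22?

9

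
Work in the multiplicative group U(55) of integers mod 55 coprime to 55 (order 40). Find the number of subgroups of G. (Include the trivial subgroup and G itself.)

16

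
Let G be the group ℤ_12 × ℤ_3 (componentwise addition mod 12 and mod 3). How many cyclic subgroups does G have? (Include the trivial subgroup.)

A cyclic subgroup of order d is generated by each of its φ(d) elements of order d, so the cyclic subgroups of order d number (#elements of order d)/φ(d).
Cyclic subgroups by order — order 1: 1; order 2: 1; order 3: 4; order 4: 1; order 6: 4; order 12: 4.
Total: 15.

15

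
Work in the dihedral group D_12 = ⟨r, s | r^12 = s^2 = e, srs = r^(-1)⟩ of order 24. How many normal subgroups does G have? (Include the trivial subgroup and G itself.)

9

G has 34 subgroups. Checking conjugation-invariance by order — order 1: 1/1 normal; order 2: 1/13 normal; order 3: 1/1 normal; order 4: 1/7 normal; order 6: 1/5 normal; order 8: 0/3 normal; order 12: 3/3 normal; order 24: 1/1 normal.
Total normal subgroups: 9.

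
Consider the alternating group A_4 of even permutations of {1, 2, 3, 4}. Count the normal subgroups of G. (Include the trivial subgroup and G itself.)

3

G has 10 subgroups. Checking conjugation-invariance by order — order 1: 1/1 normal; order 2: 0/3 normal; order 3: 0/4 normal; order 4: 1/1 normal; order 12: 1/1 normal.
Total normal subgroups: 3.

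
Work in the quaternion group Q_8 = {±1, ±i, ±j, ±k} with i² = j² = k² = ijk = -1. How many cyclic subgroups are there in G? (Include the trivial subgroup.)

5

Group the elements of G by the cyclic subgroup they generate; each cyclic subgroup of order d accounts for φ(d) elements.
Cyclic subgroups by order — order 1: 1; order 2: 1; order 4: 3.
Total: 5.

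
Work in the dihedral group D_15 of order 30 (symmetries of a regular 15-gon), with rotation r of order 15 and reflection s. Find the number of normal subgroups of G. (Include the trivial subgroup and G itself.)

G has 28 subgroups. Checking conjugation-invariance by order — order 1: 1/1 normal; order 2: 0/15 normal; order 3: 1/1 normal; order 5: 1/1 normal; order 6: 0/5 normal; order 10: 0/3 normal; order 15: 1/1 normal; order 30: 1/1 normal.
Total normal subgroups: 5.

5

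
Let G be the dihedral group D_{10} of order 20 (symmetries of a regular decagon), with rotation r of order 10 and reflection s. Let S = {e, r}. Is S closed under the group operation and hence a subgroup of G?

r ∈ S but its inverse r^9 ∉ S, so S is not a subgroup.

No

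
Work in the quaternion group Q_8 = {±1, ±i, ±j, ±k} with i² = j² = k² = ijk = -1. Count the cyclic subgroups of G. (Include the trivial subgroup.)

A cyclic subgroup of order d is generated by each of its φ(d) elements of order d, so the cyclic subgroups of order d number (#elements of order d)/φ(d).
Cyclic subgroups by order — order 1: 1; order 2: 1; order 4: 3.
Total: 5.

5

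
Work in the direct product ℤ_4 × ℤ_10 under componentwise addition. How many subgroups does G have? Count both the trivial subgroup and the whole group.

16

|G| = 40, so by Lagrange every subgroup order divides 40. Divisors: 1, 2, 4, 5, 8, 10, 20, 40.
Subgroups by order — order 1: 1; order 2: 3; order 4: 3; order 5: 1; order 8: 1; order 10: 3; order 20: 3; order 40: 1.
Total: 1 + 3 + 3 + 1 + 1 + 3 + 3 + 1 = 16.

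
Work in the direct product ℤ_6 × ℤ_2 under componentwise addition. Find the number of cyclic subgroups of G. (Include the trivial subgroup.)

8

Each element a generates a cyclic subgroup ⟨a⟩; distinct elements may generate the same one (a cyclic group of order d has φ(d) generators).
Cyclic subgroups by order — order 1: 1; order 2: 3; order 3: 1; order 6: 3.
Total: 8.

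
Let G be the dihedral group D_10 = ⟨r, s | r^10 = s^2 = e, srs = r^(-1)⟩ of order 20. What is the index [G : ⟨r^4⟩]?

|⟨r^4⟩| = 5 and |G| = 20.
By Lagrange, [G : H] = |G|/|H| = 20/5 = 4.

4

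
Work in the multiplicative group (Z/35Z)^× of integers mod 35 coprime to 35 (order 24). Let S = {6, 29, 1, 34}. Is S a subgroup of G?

Yes

|S| = 4 divides |G| = 24, consistent with Lagrange.
S contains the identity, every element's inverse is in S, and S is closed under ·: it is a subgroup.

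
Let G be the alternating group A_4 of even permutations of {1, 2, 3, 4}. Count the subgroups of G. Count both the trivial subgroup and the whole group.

|G| = 12, so by Lagrange every subgroup order divides 12. Divisors: 1, 2, 3, 4, 6, 12.
Subgroups by order — order 1: 1; order 2: 3; order 3: 4; order 4: 1; order 6: 0; order 12: 1.
Total: 1 + 3 + 4 + 1 + 0 + 1 = 10.

10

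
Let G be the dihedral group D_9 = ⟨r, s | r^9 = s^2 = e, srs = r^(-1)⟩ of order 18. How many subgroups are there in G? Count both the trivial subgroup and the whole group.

16

|G| = 18, so by Lagrange every subgroup order divides 18. Divisors: 1, 2, 3, 6, 9, 18.
Subgroups by order — order 1: 1; order 2: 9; order 3: 1; order 6: 3; order 9: 1; order 18: 1.
Total: 1 + 9 + 1 + 3 + 1 + 1 = 16.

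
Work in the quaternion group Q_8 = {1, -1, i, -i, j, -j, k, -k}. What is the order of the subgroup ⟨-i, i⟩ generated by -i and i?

4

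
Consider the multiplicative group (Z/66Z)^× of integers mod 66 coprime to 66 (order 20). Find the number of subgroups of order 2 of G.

|G| = 20 and 2 | 20, so subgroups of order 2 are possible by Lagrange.
The subgroups of order 2 are: {1, 23}; {1, 43}; {1, 65}.
So G has 3 subgroups of order 2.

3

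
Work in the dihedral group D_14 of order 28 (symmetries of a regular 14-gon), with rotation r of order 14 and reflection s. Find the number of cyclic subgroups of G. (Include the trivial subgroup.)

Each element a generates a cyclic subgroup ⟨a⟩; distinct elements may generate the same one (a cyclic group of order d has φ(d) generators).
Cyclic subgroups by order — order 1: 1; order 2: 15; order 7: 1; order 14: 1.
Total: 18.

18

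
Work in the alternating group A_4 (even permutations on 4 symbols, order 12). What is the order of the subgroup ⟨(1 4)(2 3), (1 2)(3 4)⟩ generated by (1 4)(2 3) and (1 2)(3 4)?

|⟨(1 4)(2 3)⟩| = 2 and |⟨(1 2)(3 4)⟩| = 2, so |H| is a multiple of lcm(2, 2) = 2 and divides |G| = 12.
Closing under the operation: H = {e, (1 2)(3 4), (1 3)(2 4), (1 4)(2 3)}, so |H| = 4.

4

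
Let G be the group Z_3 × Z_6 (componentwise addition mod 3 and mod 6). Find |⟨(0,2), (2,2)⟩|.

9

|⟨(0,2)⟩| = 3 and |⟨(2,2)⟩| = 3, so |H| is a multiple of lcm(3, 3) = 3 and divides |G| = 18.
Closing under the operation: H = {(0,0), (0,2), (0,4), (1,0), (1,2), (1,4), (2,0), (2,2), (2,4)}, so |H| = 9.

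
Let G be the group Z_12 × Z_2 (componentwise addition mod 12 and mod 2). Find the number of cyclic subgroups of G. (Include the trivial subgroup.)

12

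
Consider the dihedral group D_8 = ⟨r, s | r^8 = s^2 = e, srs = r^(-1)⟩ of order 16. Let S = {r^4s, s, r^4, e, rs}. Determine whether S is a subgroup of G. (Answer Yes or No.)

|S| = 5 does not divide |G| = 16, so by Lagrange S is not a subgroup.

No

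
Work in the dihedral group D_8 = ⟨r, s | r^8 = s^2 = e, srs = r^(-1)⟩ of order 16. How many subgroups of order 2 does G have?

|G| = 16 and 2 | 16, so subgroups of order 2 are possible by Lagrange.
The subgroups of order 2 are: {e, r^2s}; {e, r^3s}; {e, r^4}; {e, r^4s}; … (9 in all).
So G has 9 subgroups of order 2.

9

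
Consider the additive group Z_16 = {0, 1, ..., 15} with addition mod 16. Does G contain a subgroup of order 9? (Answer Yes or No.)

No

9 does not divide |G| = 16, so by Lagrange no subgroup of order 9 exists.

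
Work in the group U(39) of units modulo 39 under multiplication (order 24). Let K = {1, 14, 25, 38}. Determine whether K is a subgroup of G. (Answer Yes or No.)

Yes

|K| = 4 divides |G| = 24, consistent with Lagrange.
K contains the identity, every element's inverse is in K, and K is closed under ·: it is a subgroup.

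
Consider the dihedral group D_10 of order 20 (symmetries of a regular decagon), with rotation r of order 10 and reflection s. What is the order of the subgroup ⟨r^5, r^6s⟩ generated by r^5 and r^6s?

|⟨r^5⟩| = 2 and |⟨r^6s⟩| = 2, so |H| is a multiple of lcm(2, 2) = 2 and divides |G| = 20.
Closing under the operation: H = {e, r^5, rs, r^6s}, so |H| = 4.

4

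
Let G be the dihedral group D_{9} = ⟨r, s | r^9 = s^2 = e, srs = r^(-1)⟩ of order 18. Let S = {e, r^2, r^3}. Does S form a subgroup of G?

r^2 ∈ S but its inverse r^7 ∉ S, so S is not a subgroup.

No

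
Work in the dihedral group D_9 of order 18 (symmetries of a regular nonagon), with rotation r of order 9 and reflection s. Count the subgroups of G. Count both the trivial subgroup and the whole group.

16

|G| = 18, so by Lagrange every subgroup order divides 18. Divisors: 1, 2, 3, 6, 9, 18.
Subgroups by order — order 1: 1; order 2: 9; order 3: 1; order 6: 3; order 9: 1; order 18: 1.
Total: 1 + 9 + 1 + 3 + 1 + 1 = 16.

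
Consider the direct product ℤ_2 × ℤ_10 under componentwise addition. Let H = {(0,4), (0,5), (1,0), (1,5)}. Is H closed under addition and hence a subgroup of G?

The identity (0,0) ∉ H, so H is not a subgroup.

No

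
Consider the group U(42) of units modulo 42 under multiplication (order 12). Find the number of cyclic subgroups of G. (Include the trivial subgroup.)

8

Group the elements of G by the cyclic subgroup they generate; each cyclic subgroup of order d accounts for φ(d) elements.
Cyclic subgroups by order — order 1: 1; order 2: 3; order 3: 1; order 6: 3.
Total: 8.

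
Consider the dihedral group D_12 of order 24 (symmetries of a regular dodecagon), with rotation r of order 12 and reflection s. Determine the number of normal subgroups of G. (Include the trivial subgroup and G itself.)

9

G has 34 subgroups. Checking conjugation-invariance by order — order 1: 1/1 normal; order 2: 1/13 normal; order 3: 1/1 normal; order 4: 1/7 normal; order 6: 1/5 normal; order 8: 0/3 normal; order 12: 3/3 normal; order 24: 1/1 normal.
Total normal subgroups: 9.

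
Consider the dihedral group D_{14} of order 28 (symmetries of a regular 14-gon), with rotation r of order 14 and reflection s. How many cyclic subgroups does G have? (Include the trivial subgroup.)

18

Each element a generates a cyclic subgroup ⟨a⟩; distinct elements may generate the same one (a cyclic group of order d has φ(d) generators).
Cyclic subgroups by order — order 1: 1; order 2: 15; order 7: 1; order 14: 1.
Total: 18.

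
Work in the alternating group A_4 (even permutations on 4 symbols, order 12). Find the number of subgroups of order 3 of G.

4

|G| = 12 and 3 | 12, so subgroups of order 3 are possible by Lagrange.
The subgroups of order 3 are: {e, (1 2 3), (1 3 2)}; {e, (1 2 4), (1 4 2)}; {e, (1 3 4), (1 4 3)}; {e, (2 3 4), (2 4 3)}.
So G has 4 subgroups of order 3.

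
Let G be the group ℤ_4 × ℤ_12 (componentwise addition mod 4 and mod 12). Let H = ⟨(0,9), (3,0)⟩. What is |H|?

16

|⟨(0,9)⟩| = 4 and |⟨(3,0)⟩| = 4, so |H| is a multiple of lcm(4, 4) = 4 and divides |G| = 48.
Closing under the operation: H = {(0,0), (0,3), (0,6), (0,9), (1,0), (1,3), (1,6), (1,9), (2,0), (2,3), (2,6), (2,9), (3,0), (3,3), (3,6), (3,9)}, so |H| = 16.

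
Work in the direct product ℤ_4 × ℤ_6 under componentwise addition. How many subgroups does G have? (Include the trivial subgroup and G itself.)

16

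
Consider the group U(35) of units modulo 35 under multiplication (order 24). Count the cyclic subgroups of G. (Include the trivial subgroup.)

12

A cyclic subgroup of order d is generated by each of its φ(d) elements of order d, so the cyclic subgroups of order d number (#elements of order d)/φ(d).
Cyclic subgroups by order — order 1: 1; order 2: 3; order 3: 1; order 4: 2; order 6: 3; order 12: 2.
Total: 12.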